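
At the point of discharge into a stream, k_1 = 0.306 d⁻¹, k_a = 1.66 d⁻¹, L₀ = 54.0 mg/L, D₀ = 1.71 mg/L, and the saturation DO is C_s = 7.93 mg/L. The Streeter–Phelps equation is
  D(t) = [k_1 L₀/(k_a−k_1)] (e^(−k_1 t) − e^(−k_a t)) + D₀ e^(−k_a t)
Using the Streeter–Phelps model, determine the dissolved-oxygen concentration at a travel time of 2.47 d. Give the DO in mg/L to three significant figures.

k_1 L₀/(k_a−k_1) = 0.306×54.0/(1.66−0.306) = 16.52/1.354 = 12.20 mg/L.
e^(−k_1 t) = e^(−0.306×2.470) = 0.4696; e^(−k_a t) = e^(−1.66×2.470) = 0.01657.
D = 12.20 × (0.4696 − 0.01657) + 1.71 × 0.01657 = 5.529 + 0.02833 = 5.557 mg/L.
DO = C_s − D = 7.93 − 5.557 = 2.373 mg/L.

DO ≈ 2.37 mg/L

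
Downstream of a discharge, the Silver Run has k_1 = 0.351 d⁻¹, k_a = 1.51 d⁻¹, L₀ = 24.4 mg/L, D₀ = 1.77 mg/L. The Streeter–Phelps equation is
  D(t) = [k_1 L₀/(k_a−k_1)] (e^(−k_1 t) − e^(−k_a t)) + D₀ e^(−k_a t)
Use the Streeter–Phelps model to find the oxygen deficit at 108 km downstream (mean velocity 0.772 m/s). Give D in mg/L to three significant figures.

D ≈ 3.70 mg/L

Travel time t = x/v = 108 km / (0.772 m/s) = 108000 m / 0.772 m/s = 139900 s = 1.619 d.
k_1 L₀/(k_a−k_1) = 0.351×24.4/(1.51−0.351) = 8.564/1.159 = 7.389 mg/L.
e^(−k_1 t) = e^(−0.351×1.619) = 0.5665; e^(−k_a t) = e^(−1.51×1.619) = 0.08673.
D = 7.389 × (0.5665 − 0.08673) + 1.77 × 0.08673 = 3.545 + 0.1535 = 3.699 mg/L.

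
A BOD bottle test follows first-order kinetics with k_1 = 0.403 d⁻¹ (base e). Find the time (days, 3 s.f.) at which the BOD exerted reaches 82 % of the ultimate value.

t ≈ 4.26 d

y/L₀ = 1 − e^(−k_1 t) = 0.82 ⇒ e^(−k_1 t) = 0.180
t = −ln(0.180) / 0.403 = 1.715 / 0.403 = 4.255 d.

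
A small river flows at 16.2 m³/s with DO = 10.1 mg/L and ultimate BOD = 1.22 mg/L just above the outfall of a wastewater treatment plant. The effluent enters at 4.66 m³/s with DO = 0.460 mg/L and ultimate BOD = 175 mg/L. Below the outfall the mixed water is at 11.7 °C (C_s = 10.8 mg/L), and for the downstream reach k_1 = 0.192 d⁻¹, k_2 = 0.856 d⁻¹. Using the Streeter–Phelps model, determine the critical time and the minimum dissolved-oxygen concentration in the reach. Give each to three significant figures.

Mixed DO = (16.2×10.1 + 4.66×0.460)/(16.2+4.66) = 165.8/20.86 = 7.946 mg/L.
Mixed L₀ = (16.2×1.22 + 4.66×175)/(20.86) = 835.3/20.86 = 40.04 mg/L.
Initial deficit D₀ = C_s − DO₀ = 10.8 − 7.946 = 2.854 mg/L.
t_c = (1/0.6640) ln[(0.856/0.192)(1 − 2.854×0.6640/(0.192×40.04))] = 1.506 × ln(3.360) = 1.825 d.
D_c = (0.192/0.856) × 40.04 × e^(−0.192×1.825) = 0.2243 × 40.04 × 0.7044 = 6.326 mg/L.
Minimum DO = 10.8 − 6.326 = 4.474 mg/L.

t_c ≈ 1.83 d; minimum DO ≈ 4.47 mg/L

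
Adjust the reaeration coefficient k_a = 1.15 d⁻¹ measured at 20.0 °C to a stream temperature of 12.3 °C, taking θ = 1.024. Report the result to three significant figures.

k_a ≈ 0.958 d⁻¹

k_a(T₂) = k_a(T₁) · θ^(T₂−T₁) = 1.15 × 1.024^(12.3−20.0)
= 1.15 × 1.024^-7.70 = 1.15 × 0.8331 = 0.9580 d⁻¹.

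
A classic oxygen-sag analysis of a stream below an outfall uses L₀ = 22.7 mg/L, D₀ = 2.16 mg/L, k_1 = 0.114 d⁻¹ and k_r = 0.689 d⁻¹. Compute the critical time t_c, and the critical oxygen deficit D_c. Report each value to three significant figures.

t_c ≈ 1.99 d; D_c ≈ 2.99 mg/L

With k_r/k_1 = 6.044 and 1 − D₀(k_r−k_1)/(k_1 L₀) = 0.5201,
t_c = ln(6.044 × 0.5201) / (0.689 − 0.114) = ln(3.143) / 0.5750 = 1.145/0.5750 = 1.992 d.
D_c = (k_1/k_r) L₀ e^(−k_1 t_c) = (0.114/0.689) × 22.7 × e^(−0.114×1.992) = 0.1655 × 22.7 × 0.7969 = 2.993 mg/L.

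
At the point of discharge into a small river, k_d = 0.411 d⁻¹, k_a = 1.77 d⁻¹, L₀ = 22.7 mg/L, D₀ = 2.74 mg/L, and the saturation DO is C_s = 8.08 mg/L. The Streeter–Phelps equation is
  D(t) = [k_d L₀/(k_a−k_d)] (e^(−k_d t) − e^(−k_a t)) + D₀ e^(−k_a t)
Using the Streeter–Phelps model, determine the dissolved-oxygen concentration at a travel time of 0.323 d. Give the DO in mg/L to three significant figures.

DO ≈ 4.40 mg/L

k_d L₀/(k_a−k_d) = 0.411×22.7/(1.77−0.411) = 9.330/1.359 = 6.865 mg/L.
e^(−k_d t) = e^(−0.411×0.3230) = 0.8757; e^(−k_a t) = e^(−1.77×0.3230) = 0.5646.
D = 6.865 × (0.8757 − 0.5646) + 2.74 × 0.5646 = 2.136 + 1.547 = 3.683 mg/L.
DO = C_s − D = 8.08 − 3.683 = 4.397 mg/L.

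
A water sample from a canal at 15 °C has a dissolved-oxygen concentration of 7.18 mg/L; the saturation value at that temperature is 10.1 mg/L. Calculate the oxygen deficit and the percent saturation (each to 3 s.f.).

D ≈ 2.92 mg/L; 71.1 % saturation

D = C_s − C = 10.1 − 7.18 = 2.92 mg/L.
% saturation = 7.18/10.1 × 100 = 71.1 %.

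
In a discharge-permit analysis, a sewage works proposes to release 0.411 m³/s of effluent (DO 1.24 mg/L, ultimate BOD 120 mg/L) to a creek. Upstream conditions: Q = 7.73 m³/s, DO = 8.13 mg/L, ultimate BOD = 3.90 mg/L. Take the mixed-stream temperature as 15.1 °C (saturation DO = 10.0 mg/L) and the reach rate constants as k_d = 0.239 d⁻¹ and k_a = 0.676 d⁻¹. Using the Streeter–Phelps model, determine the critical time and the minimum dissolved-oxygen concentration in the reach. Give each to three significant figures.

t_c ≈ 1.15 d; minimum DO ≈ 7.38 mg/L

Mixed DO = (7.73×8.13 + 0.411×1.24)/(7.73+0.411) = 63.35/8.141 = 7.782 mg/L.
Mixed L₀ = (7.73×3.90 + 0.411×120)/(8.141) = 79.47/8.141 = 9.761 mg/L.
Initial deficit D₀ = C_s − DO₀ = 10.0 − 7.782 = 2.218 mg/L.
t_c = (1/0.4370) ln[(0.676/0.239)(1 − 2.218×0.4370/(0.239×9.761))] = 2.288 × ln(1.653) = 1.151 d.
D_c = (0.239/0.676) × 9.761 × e^(−0.239×1.151) = 0.3536 × 9.761 × 0.7596 = 2.621 mg/L.
Minimum DO = 10.0 − 2.621 = 7.379 mg/L.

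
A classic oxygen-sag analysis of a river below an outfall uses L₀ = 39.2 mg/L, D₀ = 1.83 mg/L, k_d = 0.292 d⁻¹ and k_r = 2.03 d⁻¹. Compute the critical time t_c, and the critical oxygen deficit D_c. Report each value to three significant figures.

t_c ≈ 0.928 d; D_c ≈ 4.30 mg/L

t_c = [1/(k_r−k_d)] ln[(k_r/k_d)(1 − D₀(k_r−k_d)/(k_d L₀))]
= [1/(2.03−0.292)] ln[(2.03/0.292)(1 − 1.83×1.738/(0.292×39.2))]
= (1/1.738) ln[6.952 × 0.7221] = 0.5754 × ln(5.020) = 0.5754 × 1.613 = 0.9284 d.
D_c = (k_d/k_r) L₀ e^(−k_d t_c) = (0.292/2.03) × 39.2 × e^(−0.292×0.9284) = 0.1438 × 39.2 × 0.7626 = 4.300 mg/L.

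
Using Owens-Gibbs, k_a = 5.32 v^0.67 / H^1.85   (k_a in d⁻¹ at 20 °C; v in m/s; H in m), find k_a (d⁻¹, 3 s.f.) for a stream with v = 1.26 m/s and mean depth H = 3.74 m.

k_a = 5.32 × 1.26^0.67 / 3.74^1.85 = 5.32 × 1.167 / 11.48 = 0.5412 d⁻¹.

k_a ≈ 0.541 d⁻¹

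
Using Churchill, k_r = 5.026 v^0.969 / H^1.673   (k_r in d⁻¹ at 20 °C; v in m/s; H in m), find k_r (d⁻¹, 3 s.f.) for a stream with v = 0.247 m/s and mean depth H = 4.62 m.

k_r ≈ 0.100 d⁻¹

k_r = 5.026 × 0.247^0.969 / 4.62^1.673 = 5.026 × 0.2579 / 12.94 = 0.1002 d⁻¹.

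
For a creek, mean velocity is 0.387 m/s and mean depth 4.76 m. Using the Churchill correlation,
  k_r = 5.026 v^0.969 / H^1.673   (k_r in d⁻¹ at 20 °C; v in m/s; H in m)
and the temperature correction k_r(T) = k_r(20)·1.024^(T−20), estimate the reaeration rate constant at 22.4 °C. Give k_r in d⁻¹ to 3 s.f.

k_r(20) = 5.026 × 0.387^0.969 / 4.76^1.673 = 5.026 × 0.3986 / 13.60 = 0.1473 d⁻¹.
k_r(22.4) = 0.1473 × 1.024^(22.4−20) = 0.1473 × 1.059 = 0.1559 d⁻¹.

k_r ≈ 0.156 d⁻¹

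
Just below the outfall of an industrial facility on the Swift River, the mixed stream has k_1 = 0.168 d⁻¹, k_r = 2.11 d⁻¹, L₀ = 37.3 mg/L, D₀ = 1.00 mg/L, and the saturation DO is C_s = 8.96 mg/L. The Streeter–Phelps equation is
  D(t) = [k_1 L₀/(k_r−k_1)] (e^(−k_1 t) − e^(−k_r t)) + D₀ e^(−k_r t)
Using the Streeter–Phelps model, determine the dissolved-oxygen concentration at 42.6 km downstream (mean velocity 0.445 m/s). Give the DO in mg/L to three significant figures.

DO ≈ 6.50 mg/L

Travel time t = x/v = 42.6 km / (0.445 m/s) = 42600 m / 0.445 m/s = 95730 s = 1.108 d.
k_1 L₀/(k_r−k_1) = 0.168×37.3/(2.11−0.168) = 6.266/1.942 = 3.227 mg/L.
e^(−k_1 t) = e^(−0.168×1.108) = 0.8302; e^(−k_r t) = e^(−2.11×1.108) = 0.09653.
D = 3.227 × (0.8302 − 0.09653) + 1.00 × 0.09653 = 2.367 + 0.09653 = 2.464 mg/L.
DO = C_s − D = 8.96 − 2.464 = 6.496 mg/L.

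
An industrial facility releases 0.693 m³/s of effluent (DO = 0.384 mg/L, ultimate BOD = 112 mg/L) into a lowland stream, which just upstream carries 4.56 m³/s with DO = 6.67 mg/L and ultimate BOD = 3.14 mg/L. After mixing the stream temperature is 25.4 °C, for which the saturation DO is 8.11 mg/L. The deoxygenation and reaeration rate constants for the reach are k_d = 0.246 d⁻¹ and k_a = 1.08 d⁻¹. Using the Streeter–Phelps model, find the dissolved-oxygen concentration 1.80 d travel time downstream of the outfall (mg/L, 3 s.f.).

DO ≈ 5.21 mg/L

Mixed DO = (4.56×6.67 + 0.693×0.384)/(4.56+0.693) = 30.68/5.253 = 5.841 mg/L.
Mixed L₀ = (4.56×3.14 + 0.693×112)/(5.253) = 91.93/5.253 = 17.50 mg/L.
Initial deficit D₀ = C_s − DO₀ = 8.11 − 5.841 = 2.269 mg/L.
D(1.80) = [0.246×17.50/(1.08−0.246)](e^(−0.246×1.80) − e^(−1.08×1.80)) + 2.269 e^(−1.08×1.80)
= 5.162 × (0.6422 − 0.1431) + 2.269 × 0.1431 = 2.901 mg/L.
DO = 8.11 − 2.901 = 5.209 mg/L.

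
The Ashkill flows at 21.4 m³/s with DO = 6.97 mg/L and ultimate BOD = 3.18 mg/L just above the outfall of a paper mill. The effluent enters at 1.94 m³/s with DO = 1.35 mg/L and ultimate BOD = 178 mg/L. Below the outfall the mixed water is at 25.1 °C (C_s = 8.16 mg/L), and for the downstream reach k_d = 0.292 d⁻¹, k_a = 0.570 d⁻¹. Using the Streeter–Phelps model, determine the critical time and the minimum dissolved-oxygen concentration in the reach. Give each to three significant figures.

Mixed DO = (21.4×6.97 + 1.94×1.35)/(21.4+1.94) = 151.8/23.34 = 6.503 mg/L.
Mixed L₀ = (21.4×3.18 + 1.94×178)/(23.34) = 413.4/23.34 = 17.71 mg/L.
Initial deficit D₀ = C_s − DO₀ = 8.16 − 6.503 = 1.657 mg/L.
t_c = (1/0.2780) ln[(0.570/0.292)(1 − 1.657×0.2780/(0.292×17.71))] = 3.597 × ln(1.778) = 2.070 d.
D_c = (0.292/0.570) × 17.71 × e^(−0.292×2.070) = 0.5123 × 17.71 × 0.5463 = 4.957 mg/L.
Minimum DO = 8.16 − 4.957 = 3.203 mg/L.

t_c ≈ 2.07 d; minimum DO ≈ 3.20 mg/L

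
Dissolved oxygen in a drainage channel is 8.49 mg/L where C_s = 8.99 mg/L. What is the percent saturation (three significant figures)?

94.4 % saturation

% saturation = C/C_s × 100 = 8.49/8.99 × 100 = 94.4 %.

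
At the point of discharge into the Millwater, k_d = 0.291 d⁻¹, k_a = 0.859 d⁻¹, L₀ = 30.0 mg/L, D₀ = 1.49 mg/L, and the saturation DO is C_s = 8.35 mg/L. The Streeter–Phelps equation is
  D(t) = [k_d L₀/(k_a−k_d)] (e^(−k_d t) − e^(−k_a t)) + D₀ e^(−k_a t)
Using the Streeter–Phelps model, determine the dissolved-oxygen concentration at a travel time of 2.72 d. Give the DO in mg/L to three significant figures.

DO ≈ 2.73 mg/L

k_d L₀/(k_a−k_d) = 0.291×30.0/(0.859−0.291) = 8.730/0.5680 = 15.37 mg/L.
e^(−k_d t) = e^(−0.291×2.720) = 0.4532; e^(−k_a t) = e^(−0.859×2.720) = 0.09667.
D = 15.37 × (0.4532 − 0.09667) + 1.49 × 0.09667 = 5.479 + 0.1440 = 5.623 mg/L.
DO = C_s − D = 8.35 − 5.623 = 2.727 mg/L.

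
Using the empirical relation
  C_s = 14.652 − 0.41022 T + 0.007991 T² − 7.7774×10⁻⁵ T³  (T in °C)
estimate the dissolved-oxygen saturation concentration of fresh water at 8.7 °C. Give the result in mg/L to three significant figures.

C_s = 14.652 − 0.41022×8.7 + 0.007991×8.7² − 7.7774×10⁻⁵×8.7³ = 11.64 mg/L.

C_s ≈ 11.6 mg/L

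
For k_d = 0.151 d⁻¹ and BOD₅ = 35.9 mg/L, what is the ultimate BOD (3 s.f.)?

BOD₅ = L₀(1 − e^(−5k_d)) ⇒ L₀ = BOD₅ / (1 − e^(−5×0.151))
= 35.9 / (1 − 0.4700) = 35.9 / 0.5300 = 67.74 mg/L.

L₀ ≈ 67.7 mg/L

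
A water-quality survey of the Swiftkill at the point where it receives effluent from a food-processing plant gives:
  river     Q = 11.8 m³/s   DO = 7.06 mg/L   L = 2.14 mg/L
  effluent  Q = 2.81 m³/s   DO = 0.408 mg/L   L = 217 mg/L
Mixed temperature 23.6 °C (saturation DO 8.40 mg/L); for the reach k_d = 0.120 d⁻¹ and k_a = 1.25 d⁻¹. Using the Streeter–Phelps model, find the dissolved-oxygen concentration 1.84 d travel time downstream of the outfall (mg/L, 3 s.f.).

Mixed DO = (11.8×7.06 + 2.81×0.408)/(11.8+2.81) = 84.45/14.61 = 5.781 mg/L.
Mixed L₀ = (11.8×2.14 + 2.81×217)/(14.61) = 635.0/14.61 = 43.46 mg/L.
Initial deficit D₀ = C_s − DO₀ = 8.40 − 5.781 = 2.619 mg/L.
D(1.84) = [0.120×43.46/(1.25−0.120)](e^(−0.120×1.84) − e^(−1.25×1.84)) + 2.619 e^(−1.25×1.84)
= 4.616 × (0.8019 − 0.1003) + 2.619 × 0.1003 = 3.501 mg/L.
DO = 8.40 − 3.501 = 4.899 mg/L.

DO ≈ 4.90 mg/L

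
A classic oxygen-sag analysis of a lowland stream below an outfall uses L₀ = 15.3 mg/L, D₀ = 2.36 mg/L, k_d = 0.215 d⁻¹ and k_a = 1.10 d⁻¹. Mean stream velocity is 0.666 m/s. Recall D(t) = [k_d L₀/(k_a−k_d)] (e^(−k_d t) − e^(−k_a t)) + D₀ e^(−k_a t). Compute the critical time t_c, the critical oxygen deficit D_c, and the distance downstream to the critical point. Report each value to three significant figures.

t_c ≈ 0.706 d; D_c ≈ 2.57 mg/L; x_c ≈ 40.6 km

With k_a/k_d = 5.116 and 1 − D₀(k_a−k_d)/(k_d L₀) = 0.3651,
t_c = ln(5.116 × 0.3651) / (1.10 − 0.215) = ln(1.868) / 0.8850 = 0.6248/0.8850 = 0.7059 d.
D_c = (k_d/k_a) L₀ e^(−k_d t_c) = (0.215/1.10) × 15.3 × e^(−0.215×0.7059) = 0.1955 × 15.3 × 0.8592 = 2.569 mg/L.
x_c = v t_c = 0.666 m/s × 0.7059 d × 86400 s/d = 40620 m ≈ 40.6 km.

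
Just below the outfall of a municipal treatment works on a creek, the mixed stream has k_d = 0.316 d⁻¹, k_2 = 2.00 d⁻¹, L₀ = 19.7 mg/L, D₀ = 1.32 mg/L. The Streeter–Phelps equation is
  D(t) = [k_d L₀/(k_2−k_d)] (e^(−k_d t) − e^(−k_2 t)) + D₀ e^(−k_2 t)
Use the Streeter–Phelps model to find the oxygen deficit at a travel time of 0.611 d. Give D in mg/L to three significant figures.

D ≈ 2.35 mg/L

k_d L₀/(k_2−k_d) = 0.316×19.7/(2.00−0.316) = 6.225/1.684 = 3.697 mg/L.
e^(−k_d t) = e^(−0.316×0.6110) = 0.8244; e^(−k_2 t) = e^(−2.00×0.6110) = 0.2946.
D = 3.697 × (0.8244 − 0.2946) + 1.32 × 0.2946 = 1.958 + 0.3889 = 2.347 mg/L.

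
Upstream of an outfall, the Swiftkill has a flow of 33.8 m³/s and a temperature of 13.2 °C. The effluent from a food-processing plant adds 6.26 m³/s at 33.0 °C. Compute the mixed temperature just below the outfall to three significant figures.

16.3 °C

Flow-weighted mixing: C = (Q_r C_r + Q_w C_w)/(Q_r + Q_w)
= (33.8×13.2 + 6.26×33.0)/(33.8 + 6.26) = 652.7/40.06 = 16.29 °C.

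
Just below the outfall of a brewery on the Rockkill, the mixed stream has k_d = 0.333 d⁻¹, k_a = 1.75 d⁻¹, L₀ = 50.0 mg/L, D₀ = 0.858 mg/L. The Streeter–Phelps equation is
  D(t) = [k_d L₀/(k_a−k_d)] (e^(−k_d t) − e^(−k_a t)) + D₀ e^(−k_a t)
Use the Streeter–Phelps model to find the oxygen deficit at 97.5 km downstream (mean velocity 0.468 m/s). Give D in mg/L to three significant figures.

D ≈ 5.10 mg/L

Travel time t = x/v = 97.5 km / (0.468 m/s) = 97500 m / 0.468 m/s = 208300 s = 2.411 d.
k_d L₀/(k_a−k_d) = 0.333×50.0/(1.75−0.333) = 16.65/1.417 = 11.75 mg/L.
e^(−k_d t) = e^(−0.333×2.411) = 0.4480; e^(−k_a t) = e^(−1.75×2.411) = 0.01470.
D = 11.75 × (0.4480 − 0.01470) + 0.858 × 0.01470 = 5.091 + 0.01262 = 5.104 mg/L.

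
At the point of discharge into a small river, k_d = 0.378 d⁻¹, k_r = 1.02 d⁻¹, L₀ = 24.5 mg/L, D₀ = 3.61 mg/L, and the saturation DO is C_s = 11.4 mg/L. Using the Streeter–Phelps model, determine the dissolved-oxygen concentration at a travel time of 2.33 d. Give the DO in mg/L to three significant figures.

DO ≈ 6.43 mg/L

k_d L₀/(k_r−k_d) = 0.378×24.5/(1.02−0.378) = 9.261/0.6420 = 14.43 mg/L.
e^(−k_d t) = e^(−0.378×2.330) = 0.4145; e^(−k_r t) = e^(−1.02×2.330) = 0.09287.
D = 14.43 × (0.4145 − 0.09287) + 3.61 × 0.09287 = 4.639 + 0.3352 = 4.975 mg/L.
DO = C_s − D = 11.4 − 4.975 = 6.425 mg/L.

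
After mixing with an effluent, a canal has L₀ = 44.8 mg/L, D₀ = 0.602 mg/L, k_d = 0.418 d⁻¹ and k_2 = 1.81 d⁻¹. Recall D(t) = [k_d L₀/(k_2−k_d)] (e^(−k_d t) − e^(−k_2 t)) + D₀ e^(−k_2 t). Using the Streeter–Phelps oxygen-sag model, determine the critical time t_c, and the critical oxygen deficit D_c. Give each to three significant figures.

t_c ≈ 1.02 d; D_c ≈ 6.75 mg/L

At the critical point dD/dt = 0, so k_d L₀ e^(−k_d t) = k_2 D. Substituting D(t) from the Streeter–Phelps equation and solving for t gives
t_c = ln[(k_2/k_d)(1 − D₀(k_2−k_d)/(k_d L₀))] / (k_2−k_d).
Here k_2−k_d = 1.392 d⁻¹ and 1 − D₀(k_2−k_d)/(k_d L₀) = 1 − 0.602×1.392/(0.418×44.8) = 0.9553, so
t_c = ln(4.330 × 0.9553) / 1.392 = 1.420 / 1.392 = 1.020 d.
D_c = (k_d/k_2) L₀ e^(−k_d t_c) = (0.418/1.81) × 44.8 × e^(−0.418×1.020) = 0.2309 × 44.8 × 0.6529 = 6.755 mg/L.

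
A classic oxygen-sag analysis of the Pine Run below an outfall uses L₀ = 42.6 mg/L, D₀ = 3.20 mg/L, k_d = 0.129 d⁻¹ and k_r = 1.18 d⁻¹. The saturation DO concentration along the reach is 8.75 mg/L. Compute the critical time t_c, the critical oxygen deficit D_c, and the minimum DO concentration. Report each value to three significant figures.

t_c = [1/(k_r−k_d)] ln[(k_r/k_d)(1 − D₀(k_r−k_d)/(k_d L₀))]
= [1/(1.18−0.129)] ln[(1.18/0.129)(1 − 3.20×1.051/(0.129×42.6))]
= (1/1.051) ln[9.147 × 0.3880] = 0.9515 × ln(3.549) = 0.9515 × 1.267 = 1.205 d.
L(t_c) = L₀ e^(−k_d t_c) = 42.6 × 0.8560 = 36.47 mg/L, and at the critical point k_r D_c = k_d L, so D_c = (0.129/1.18) × 36.47 = 3.987 mg/L.
Minimum DO = C_s − D_c = 8.75 − 3.987 = 4.763 mg/L.

t_c ≈ 1.21 d; D_c ≈ 3.99 mg/L; min DO ≈ 4.76 mg/L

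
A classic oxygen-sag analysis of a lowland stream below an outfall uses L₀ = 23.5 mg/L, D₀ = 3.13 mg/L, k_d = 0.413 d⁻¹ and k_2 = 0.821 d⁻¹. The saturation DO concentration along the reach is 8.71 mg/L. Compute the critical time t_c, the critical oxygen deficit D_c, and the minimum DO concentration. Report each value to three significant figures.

t_c ≈ 1.34 d; D_c ≈ 6.80 mg/L; min DO ≈ 1.91 mg/L

t_c = [1/(k_2−k_d)] ln[(k_2/k_d)(1 − D₀(k_2−k_d)/(k_d L₀))]
= [1/(0.821−0.413)] ln[(0.821/0.413)(1 − 3.13×0.4080/(0.413×23.5))]
= (1/0.4080) ln[1.988 × 0.8684] = 2.451 × ln(1.726) = 2.451 × 0.5460 = 1.338 d.
L(t_c) = L₀ e^(−k_d t_c) = 23.5 × 0.5754 = 13.52 mg/L, and at the critical point k_2 D_c = k_d L, so D_c = (0.413/0.821) × 13.52 = 6.802 mg/L.
Minimum DO = C_s − D_c = 8.71 − 6.802 = 1.908 mg/L.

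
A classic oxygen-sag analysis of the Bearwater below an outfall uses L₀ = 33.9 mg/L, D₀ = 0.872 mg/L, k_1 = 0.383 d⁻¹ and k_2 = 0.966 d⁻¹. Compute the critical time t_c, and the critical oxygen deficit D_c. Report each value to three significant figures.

t_c = [1/(k_2−k_1)] ln[(k_2/k_1)(1 − D₀(k_2−k_1)/(k_1 L₀))]
= [1/(0.966−0.383)] ln[(0.966/0.383)(1 − 0.872×0.5830/(0.383×33.9))]
= (1/0.5830) ln[2.522 × 0.9608] = 1.715 × ln(2.423) = 1.715 × 0.8852 = 1.518 d.
L(t_c) = L₀ e^(−k_1 t_c) = 33.9 × 0.5590 = 18.95 mg/L, and at the critical point k_2 D_c = k_1 L, so D_c = (0.383/0.966) × 18.95 = 7.514 mg/L.

t_c ≈ 1.52 d; D_c ≈ 7.51 mg/L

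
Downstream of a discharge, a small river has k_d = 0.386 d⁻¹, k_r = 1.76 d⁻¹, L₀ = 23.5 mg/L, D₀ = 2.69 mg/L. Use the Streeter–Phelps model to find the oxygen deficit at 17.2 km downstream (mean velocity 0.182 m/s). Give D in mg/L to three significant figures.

D ≈ 3.76 mg/L

Travel time t = x/v = 17.2 km / (0.182 m/s) = 17200 m / 0.182 m/s = 94510 s = 1.094 d.
k_d L₀/(k_r−k_d) = 0.386×23.5/(1.76−0.386) = 9.071/1.374 = 6.602 mg/L.
e^(−k_d t) = e^(−0.386×1.094) = 0.6556; e^(−k_r t) = e^(−1.76×1.094) = 0.1459.
D = 6.602 × (0.6556 − 0.1459) + 2.69 × 0.1459 = 3.365 + 0.3924 = 3.758 mg/L.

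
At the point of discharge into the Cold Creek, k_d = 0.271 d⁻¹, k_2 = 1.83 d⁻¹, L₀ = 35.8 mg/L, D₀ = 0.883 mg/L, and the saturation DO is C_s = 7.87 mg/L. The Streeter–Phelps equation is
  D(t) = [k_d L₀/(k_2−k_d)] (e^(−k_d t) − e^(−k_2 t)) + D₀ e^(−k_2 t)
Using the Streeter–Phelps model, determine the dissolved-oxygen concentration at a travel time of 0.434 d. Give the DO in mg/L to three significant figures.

k_d L₀/(k_2−k_d) = 0.271×35.8/(1.83−0.271) = 9.702/1.559 = 6.223 mg/L.
e^(−k_d t) = e^(−0.271×0.4340) = 0.8890; e^(−k_2 t) = e^(−1.83×0.4340) = 0.4519.
D = 6.223 × (0.8890 − 0.4519) + 0.883 × 0.4519 = 2.720 + 0.3991 = 3.119 mg/L.
DO = C_s − D = 7.87 − 3.119 = 4.751 mg/L.

DO ≈ 4.75 mg/L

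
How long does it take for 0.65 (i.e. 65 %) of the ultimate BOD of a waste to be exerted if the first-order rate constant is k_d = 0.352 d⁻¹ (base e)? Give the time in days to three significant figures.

t ≈ 2.98 d

y/L₀ = 1 − e^(−k_d t) = 0.65 ⇒ e^(−k_d t) = 0.350
t = −ln(0.350) / 0.352 = 1.050 / 0.352 = 2.982 d.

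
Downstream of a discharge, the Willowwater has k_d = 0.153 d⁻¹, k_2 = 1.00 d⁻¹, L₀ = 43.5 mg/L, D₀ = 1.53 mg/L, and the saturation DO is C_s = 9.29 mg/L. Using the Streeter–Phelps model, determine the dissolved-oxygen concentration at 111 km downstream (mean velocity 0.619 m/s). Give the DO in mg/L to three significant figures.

DO ≈ 4.36 mg/L

Travel time t = x/v = 111 km / (0.619 m/s) = 111000 m / 0.619 m/s = 179300 s = 2.075 d.
k_d L₀/(k_2−k_d) = 0.153×43.5/(1.00−0.153) = 6.655/0.8470 = 7.858 mg/L.
e^(−k_d t) = e^(−0.153×2.075) = 0.7279; e^(−k_2 t) = e^(−1.00×2.075) = 0.1255.
D = 7.858 × (0.7279 − 0.1255) + 1.53 × 0.1255 = 4.734 + 0.1920 = 4.926 mg/L.
DO = C_s − D = 9.29 − 4.926 = 4.364 mg/L.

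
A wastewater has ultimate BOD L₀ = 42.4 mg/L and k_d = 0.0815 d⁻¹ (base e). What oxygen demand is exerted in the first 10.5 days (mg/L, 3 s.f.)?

y ≈ 24.4 mg/L

y_t = L₀(1 − e^(−k_d t)) = 42.4 × (1 − e^(−0.0815×10.5))
= 42.4 × (1 − 0.4250) = 42.4 × 0.5750 = 24.38 mg/L.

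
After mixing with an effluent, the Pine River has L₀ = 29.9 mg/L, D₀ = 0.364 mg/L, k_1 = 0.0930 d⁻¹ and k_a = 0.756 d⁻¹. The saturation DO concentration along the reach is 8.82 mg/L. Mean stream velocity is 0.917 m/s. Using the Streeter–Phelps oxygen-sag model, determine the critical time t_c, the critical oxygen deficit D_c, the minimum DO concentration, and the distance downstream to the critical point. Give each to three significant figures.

t_c ≈ 3.02 d; D_c ≈ 2.78 mg/L; min DO ≈ 6.04 mg/L; x_c ≈ 240 km

With k_a/k_1 = 8.129 and 1 − D₀(k_a−k_1)/(k_1 L₀) = 0.9132,
t_c = ln(8.129 × 0.9132) / (0.756 − 0.0930) = ln(7.424) / 0.6630 = 2.005/0.6630 = 3.024 d.
D_c = (k_1/k_a) L₀ e^(−k_1 t_c) = (0.0930/0.756) × 29.9 × e^(−0.0930×3.024) = 0.1230 × 29.9 × 0.7549 = 2.777 mg/L.
Minimum DO = C_s − D_c = 8.82 − 2.777 = 6.043 mg/L.
x_c = v t_c = 0.917 m/s × 3.024 d × 86400 s/d = 239600 m ≈ 240 km.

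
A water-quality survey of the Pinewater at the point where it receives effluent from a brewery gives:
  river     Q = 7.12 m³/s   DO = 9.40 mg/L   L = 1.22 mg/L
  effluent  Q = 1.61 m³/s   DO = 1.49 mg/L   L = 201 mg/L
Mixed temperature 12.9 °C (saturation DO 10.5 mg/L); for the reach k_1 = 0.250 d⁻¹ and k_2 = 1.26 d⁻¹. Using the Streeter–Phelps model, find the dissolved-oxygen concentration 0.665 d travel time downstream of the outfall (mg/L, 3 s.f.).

DO ≈ 5.49 mg/L

Mixed DO = (7.12×9.40 + 1.61×1.49)/(7.12+1.61) = 69.33/8.730 = 7.941 mg/L.
Mixed L₀ = (7.12×1.22 + 1.61×201)/(8.730) = 332.3/8.730 = 38.06 mg/L.
Initial deficit D₀ = C_s − DO₀ = 10.5 − 7.941 = 2.559 mg/L.
D(0.665) = [0.250×38.06/(1.26−0.250)](e^(−0.250×0.665) − e^(−1.26×0.665)) + 2.559 e^(−1.26×0.665)
= 9.422 × (0.8468 − 0.4326) + 2.559 × 0.4326 = 5.010 mg/L.
DO = 10.5 − 5.010 = 5.490 mg/L.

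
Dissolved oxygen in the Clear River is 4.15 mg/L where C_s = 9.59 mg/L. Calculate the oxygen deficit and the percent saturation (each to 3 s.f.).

D ≈ 5.44 mg/L; 43.3 % saturation

D = C_s − C = 9.59 − 4.15 = 5.44 mg/L.
% saturation = 4.15/9.59 × 100 = 43.3 %.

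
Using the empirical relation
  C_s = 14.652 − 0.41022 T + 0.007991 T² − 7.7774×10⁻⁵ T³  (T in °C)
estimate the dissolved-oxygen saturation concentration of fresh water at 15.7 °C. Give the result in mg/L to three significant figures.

C_s = 14.652 − 0.41022×15.7 + 0.007991×15.7² − 7.7774×10⁻⁵×15.7³ = 9.880 mg/L.

C_s ≈ 9.88 mg/L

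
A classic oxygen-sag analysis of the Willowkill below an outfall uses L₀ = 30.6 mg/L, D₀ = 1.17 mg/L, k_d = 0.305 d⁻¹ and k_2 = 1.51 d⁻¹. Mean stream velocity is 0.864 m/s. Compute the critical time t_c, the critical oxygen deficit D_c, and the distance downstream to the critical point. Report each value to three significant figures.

t_c ≈ 1.19 d; D_c ≈ 4.30 mg/L; x_c ≈ 88.9 km

At the critical point dD/dt = 0, so k_d L₀ e^(−k_d t) = k_2 D. Substituting D(t) from the Streeter–Phelps equation and solving for t gives
t_c = ln[(k_2/k_d)(1 − D₀(k_2−k_d)/(k_d L₀))] / (k_2−k_d).
Here k_2−k_d = 1.205 d⁻¹ and 1 − D₀(k_2−k_d)/(k_d L₀) = 1 − 1.17×1.205/(0.305×30.6) = 0.8489, so
t_c = ln(4.951 × 0.8489) / 1.205 = 1.436 / 1.205 = 1.192 d.
D_c = (k_d/k_2) L₀ e^(−k_d t_c) = (0.305/1.51) × 30.6 × e^(−0.305×1.192) = 0.2020 × 30.6 × 0.6953 = 4.297 mg/L.
x_c = v t_c = 0.864 m/s × 1.192 d × 86400 s/d = 88950 m ≈ 88.9 km.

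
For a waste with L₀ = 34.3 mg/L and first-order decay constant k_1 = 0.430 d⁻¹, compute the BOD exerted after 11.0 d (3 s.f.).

y ≈ 34.0 mg/L

y_t = L₀(1 − e^(−k_1 t)) = 34.3 × (1 − e^(−0.430×11.0))
= 34.3 × (1 − 0.008826) = 34.3 × 0.9912 = 34.00 mg/L.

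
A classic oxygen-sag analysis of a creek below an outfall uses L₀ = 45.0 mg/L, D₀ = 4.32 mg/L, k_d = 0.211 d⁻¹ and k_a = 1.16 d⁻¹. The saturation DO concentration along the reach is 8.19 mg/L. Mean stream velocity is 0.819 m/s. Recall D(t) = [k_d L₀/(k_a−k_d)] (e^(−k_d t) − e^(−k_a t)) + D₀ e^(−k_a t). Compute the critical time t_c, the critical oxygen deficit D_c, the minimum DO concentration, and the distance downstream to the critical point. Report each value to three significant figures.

t_c ≈ 1.20 d; D_c ≈ 6.35 mg/L; min DO ≈ 1.84 mg/L; x_c ≈ 84.9 km

With k_a/k_d = 5.498 and 1 − D₀(k_a−k_d)/(k_d L₀) = 0.5682,
t_c = ln(5.498 × 0.5682) / (1.16 − 0.211) = ln(3.124) / 0.9490 = 1.139/0.9490 = 1.200 d.
L(t_c) = L₀ e^(−k_d t_c) = 45.0 × 0.7763 = 34.93 mg/L, and at the critical point k_a D_c = k_d L, so D_c = (0.211/1.16) × 34.93 = 6.354 mg/L.
Minimum DO = C_s − D_c = 8.19 − 6.354 = 1.836 mg/L.
x_c = v t_c = 0.819 m/s × 1.200 d × 86400 s/d = 84940 m ≈ 84.9 km.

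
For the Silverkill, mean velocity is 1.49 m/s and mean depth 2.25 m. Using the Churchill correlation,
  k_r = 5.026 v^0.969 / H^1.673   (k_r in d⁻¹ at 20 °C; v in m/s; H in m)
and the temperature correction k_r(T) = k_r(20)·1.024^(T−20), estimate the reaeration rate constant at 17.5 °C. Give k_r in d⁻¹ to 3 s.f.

k_r(20) = 5.026 × 1.49^0.969 / 2.25^1.673 = 5.026 × 1.472 / 3.883 = 1.905 d⁻¹.
k_r(17.5) = 1.905 × 1.024^(17.5−20) = 1.905 × 0.9424 = 1.795 d⁻¹.

k_r ≈ 1.80 d⁻¹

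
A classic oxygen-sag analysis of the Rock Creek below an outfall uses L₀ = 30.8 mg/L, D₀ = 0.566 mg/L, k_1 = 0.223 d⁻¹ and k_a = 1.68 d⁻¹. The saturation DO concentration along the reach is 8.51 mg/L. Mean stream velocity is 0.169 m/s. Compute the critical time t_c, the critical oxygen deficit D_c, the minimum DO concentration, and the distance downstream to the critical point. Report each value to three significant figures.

With k_a/k_1 = 7.534 and 1 − D₀(k_a−k_1)/(k_1 L₀) = 0.8799,
t_c = ln(7.534 × 0.8799) / (1.68 − 0.223) = ln(6.629) / 1.457 = 1.891/1.457 = 1.298 d.
L(t_c) = L₀ e^(−k_1 t_c) = 30.8 × 0.7486 = 23.06 mg/L, and at the critical point k_a D_c = k_1 L, so D_c = (0.223/1.68) × 23.06 = 3.061 mg/L.
Minimum DO = C_s − D_c = 8.51 − 3.061 = 5.449 mg/L.
x_c = v t_c = 0.169 m/s × 1.298 d × 86400 s/d = 18960 m ≈ 19.0 km.

t_c ≈ 1.30 d; D_c ≈ 3.06 mg/L; min DO ≈ 5.45 mg/L; x_c ≈ 19.0 km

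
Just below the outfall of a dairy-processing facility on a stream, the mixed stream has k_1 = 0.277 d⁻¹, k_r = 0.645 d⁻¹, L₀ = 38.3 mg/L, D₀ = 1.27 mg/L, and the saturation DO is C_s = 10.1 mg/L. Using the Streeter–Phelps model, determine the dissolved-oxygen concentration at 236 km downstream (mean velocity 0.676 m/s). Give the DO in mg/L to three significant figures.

Travel time t = x/v = 236 km / (0.676 m/s) = 236000 m / 0.676 m/s = 349100 s = 4.041 d.
k_1 L₀/(k_r−k_1) = 0.277×38.3/(0.645−0.277) = 10.61/0.3680 = 28.83 mg/L.
e^(−k_1 t) = e^(−0.277×4.041) = 0.3265; e^(−k_r t) = e^(−0.645×4.041) = 0.07381.
D = 28.83 × (0.3265 − 0.07381) + 1.27 × 0.07381 = 7.285 + 0.09374 = 7.379 mg/L.
DO = C_s − D = 10.1 − 7.379 = 2.721 mg/L.

DO ≈ 2.72 mg/L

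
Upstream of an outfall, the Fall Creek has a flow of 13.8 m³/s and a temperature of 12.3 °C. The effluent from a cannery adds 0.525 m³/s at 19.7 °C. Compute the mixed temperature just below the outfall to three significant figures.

12.6 °C

Flow-weighted mixing: C = (Q_r C_r + Q_w C_w)/(Q_r + Q_w)
= (13.8×12.3 + 0.525×19.7)/(13.8 + 0.525) = 180.1/14.33 = 12.57 °C.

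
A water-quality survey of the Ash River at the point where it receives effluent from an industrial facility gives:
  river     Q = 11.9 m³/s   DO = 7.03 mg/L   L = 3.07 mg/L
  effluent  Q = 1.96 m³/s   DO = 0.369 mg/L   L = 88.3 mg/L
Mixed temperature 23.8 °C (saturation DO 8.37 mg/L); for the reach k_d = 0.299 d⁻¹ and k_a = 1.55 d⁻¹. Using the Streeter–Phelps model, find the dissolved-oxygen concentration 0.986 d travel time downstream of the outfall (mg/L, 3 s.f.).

Mixed DO = (11.9×7.03 + 1.96×0.369)/(11.9+1.96) = 84.38/13.86 = 6.088 mg/L.
Mixed L₀ = (11.9×3.07 + 1.96×88.3)/(13.86) = 209.6/13.86 = 15.12 mg/L.
Initial deficit D₀ = C_s − DO₀ = 8.37 − 6.088 = 2.282 mg/L.
D(0.986) = [0.299×15.12/(1.55−0.299)](e^(−0.299×0.986) − e^(−1.55×0.986)) + 2.282 e^(−1.55×0.986)
= 3.614 × (0.7447 − 0.2169) + 2.282 × 0.2169 = 2.403 mg/L.
DO = 8.37 − 2.403 = 5.967 mg/L.

DO ≈ 5.97 mg/L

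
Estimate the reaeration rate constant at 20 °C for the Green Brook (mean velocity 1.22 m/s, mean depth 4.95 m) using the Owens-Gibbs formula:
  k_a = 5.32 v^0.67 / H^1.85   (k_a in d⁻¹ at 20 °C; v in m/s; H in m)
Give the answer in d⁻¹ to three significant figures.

k_a ≈ 0.315 d⁻¹

k_a = 5.32 × 1.22^0.67 / 4.95^1.85 = 5.32 × 1.143 / 19.28 = 0.3153 d⁻¹.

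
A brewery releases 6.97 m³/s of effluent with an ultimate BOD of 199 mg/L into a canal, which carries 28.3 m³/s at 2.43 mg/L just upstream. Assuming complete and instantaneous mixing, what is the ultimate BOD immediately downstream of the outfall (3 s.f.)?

41.3 mg/L

Flow-weighted mixing: C = (Q_r C_r + Q_w C_w)/(Q_r + Q_w)
= (28.3×2.43 + 6.97×199)/(28.3 + 6.97) = 1456/35.27 = 41.28 mg/L.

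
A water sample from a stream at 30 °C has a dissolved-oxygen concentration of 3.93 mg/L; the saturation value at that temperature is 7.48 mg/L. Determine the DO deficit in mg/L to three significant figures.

D = C_s − C = 7.48 − 3.93 = 3.55 mg/L.

D ≈ 3.55 mg/L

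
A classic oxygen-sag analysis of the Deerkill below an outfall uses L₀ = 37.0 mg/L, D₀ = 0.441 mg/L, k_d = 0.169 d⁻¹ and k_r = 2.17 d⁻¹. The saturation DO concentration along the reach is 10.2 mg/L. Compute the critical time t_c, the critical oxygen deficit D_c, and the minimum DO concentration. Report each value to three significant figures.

t_c = [1/(k_r−k_d)] ln[(k_r/k_d)(1 − D₀(k_r−k_d)/(k_d L₀))]
= [1/(2.17−0.169)] ln[(2.17/0.169)(1 − 0.441×2.001/(0.169×37.0))]
= (1/2.001) ln[12.84 × 0.8589] = 0.4998 × ln(11.03) = 0.4998 × 2.400 = 1.200 d.
L(t_c) = L₀ e^(−k_d t_c) = 37.0 × 0.8165 = 30.21 mg/L, and at the critical point k_r D_c = k_d L, so D_c = (0.169/2.17) × 30.21 = 2.353 mg/L.
Minimum DO = C_s − D_c = 10.2 − 2.353 = 7.847 mg/L.

t_c ≈ 1.20 d; D_c ≈ 2.35 mg/L; min DO ≈ 7.85 mg/L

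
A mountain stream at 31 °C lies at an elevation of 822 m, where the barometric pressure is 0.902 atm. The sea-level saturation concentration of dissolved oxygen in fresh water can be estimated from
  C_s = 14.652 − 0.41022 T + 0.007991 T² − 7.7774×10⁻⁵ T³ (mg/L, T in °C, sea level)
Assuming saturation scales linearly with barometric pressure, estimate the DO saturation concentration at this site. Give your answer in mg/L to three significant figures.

C_s ≈ 6.58 mg/L

At sea level: C_s = 14.652 − 0.41022×31 + 0.007991×31² − 7.7774×10⁻⁵×31³ = 7.298 mg/L.
Pressure correction: C_s' = 7.298 × 0.902 = 6.582 mg/L.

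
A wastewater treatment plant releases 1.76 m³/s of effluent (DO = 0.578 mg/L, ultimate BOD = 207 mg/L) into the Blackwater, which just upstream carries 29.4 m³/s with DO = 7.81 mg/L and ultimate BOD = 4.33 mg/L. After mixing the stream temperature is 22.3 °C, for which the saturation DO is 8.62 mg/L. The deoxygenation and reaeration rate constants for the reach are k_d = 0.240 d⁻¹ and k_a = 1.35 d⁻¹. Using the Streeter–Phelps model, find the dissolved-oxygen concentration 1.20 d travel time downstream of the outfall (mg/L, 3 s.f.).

DO ≈ 6.50 mg/L

Mixed DO = (29.4×7.81 + 1.76×0.578)/(29.4+1.76) = 230.6/31.16 = 7.402 mg/L.
Mixed L₀ = (29.4×4.33 + 1.76×207)/(31.16) = 491.6/31.16 = 15.78 mg/L.
Initial deficit D₀ = C_s − DO₀ = 8.62 − 7.402 = 1.218 mg/L.
D(1.20) = [0.240×15.78/(1.35−0.240)](e^(−0.240×1.20) − e^(−1.35×1.20)) + 1.218 e^(−1.35×1.20)
= 3.411 × (0.7498 − 0.1979) + 1.218 × 0.1979 = 2.124 mg/L.
DO = 8.62 − 2.124 = 6.496 mg/L.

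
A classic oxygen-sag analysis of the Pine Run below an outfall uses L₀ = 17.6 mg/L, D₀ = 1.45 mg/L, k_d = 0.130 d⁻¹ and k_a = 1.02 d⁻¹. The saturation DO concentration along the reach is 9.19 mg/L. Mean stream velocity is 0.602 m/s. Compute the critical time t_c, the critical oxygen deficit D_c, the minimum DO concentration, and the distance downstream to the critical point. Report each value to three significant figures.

t_c ≈ 1.38 d; D_c ≈ 1.87 mg/L; min DO ≈ 7.32 mg/L; x_c ≈ 71.9 km

At the critical point dD/dt = 0, so k_d L₀ e^(−k_d t) = k_a D. Substituting D(t) from the Streeter–Phelps equation and solving for t gives
t_c = ln[(k_a/k_d)(1 − D₀(k_a−k_d)/(k_d L₀))] / (k_a−k_d).
Here k_a−k_d = 0.8900 d⁻¹ and 1 − D₀(k_a−k_d)/(k_d L₀) = 1 − 1.45×0.8900/(0.130×17.6) = 0.4360, so
t_c = ln(7.846 × 0.4360) / 0.8900 = 1.230 / 0.8900 = 1.382 d.
L(t_c) = L₀ e^(−k_d t_c) = 17.6 × 0.8356 = 14.71 mg/L, and at the critical point k_a D_c = k_d L, so D_c = (0.130/1.02) × 14.71 = 1.874 mg/L.
Minimum DO = C_s − D_c = 9.19 − 1.874 = 7.316 mg/L.
x_c = v t_c = 0.602 m/s × 1.382 d × 86400 s/d = 71870 m ≈ 71.9 km.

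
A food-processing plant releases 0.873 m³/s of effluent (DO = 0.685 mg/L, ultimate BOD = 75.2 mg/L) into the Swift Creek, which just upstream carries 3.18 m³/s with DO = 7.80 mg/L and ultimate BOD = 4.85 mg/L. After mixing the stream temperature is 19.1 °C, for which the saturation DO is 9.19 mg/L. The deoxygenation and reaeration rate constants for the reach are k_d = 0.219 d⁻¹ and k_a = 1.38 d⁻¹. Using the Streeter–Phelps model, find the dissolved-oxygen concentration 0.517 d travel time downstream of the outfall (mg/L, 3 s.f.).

Mixed DO = (3.18×7.80 + 0.873×0.685)/(3.18+0.873) = 25.40/4.053 = 6.267 mg/L.
Mixed L₀ = (3.18×4.85 + 0.873×75.2)/(4.053) = 81.07/4.053 = 20.00 mg/L.
Initial deficit D₀ = C_s − DO₀ = 9.19 − 6.267 = 2.923 mg/L.
D(0.517) = [0.219×20.00/(1.38−0.219)](e^(−0.219×0.517) − e^(−1.38×0.517)) + 2.923 e^(−1.38×0.517)
= 3.773 × (0.8930 − 0.4899) + 2.923 × 0.4899 = 2.953 mg/L.
DO = 9.19 − 2.953 = 6.237 mg/L.

DO ≈ 6.24 mg/L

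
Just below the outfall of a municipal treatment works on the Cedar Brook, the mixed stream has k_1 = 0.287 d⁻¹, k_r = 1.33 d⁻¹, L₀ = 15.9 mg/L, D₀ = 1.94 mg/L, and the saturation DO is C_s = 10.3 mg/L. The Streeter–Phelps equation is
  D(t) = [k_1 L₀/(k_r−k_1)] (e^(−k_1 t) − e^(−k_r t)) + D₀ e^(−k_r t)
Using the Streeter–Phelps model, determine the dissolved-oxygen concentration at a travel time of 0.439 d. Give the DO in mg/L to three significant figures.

k_1 L₀/(k_r−k_1) = 0.287×15.9/(1.33−0.287) = 4.563/1.043 = 4.375 mg/L.
e^(−k_1 t) = e^(−0.287×0.4390) = 0.8816; e^(−k_r t) = e^(−1.33×0.4390) = 0.5577.
D = 4.375 × (0.8816 − 0.5577) + 1.94 × 0.5577 = 1.417 + 1.082 = 2.499 mg/L.
DO = C_s − D = 10.3 − 2.499 = 7.801 mg/L.

DO ≈ 7.80 mg/L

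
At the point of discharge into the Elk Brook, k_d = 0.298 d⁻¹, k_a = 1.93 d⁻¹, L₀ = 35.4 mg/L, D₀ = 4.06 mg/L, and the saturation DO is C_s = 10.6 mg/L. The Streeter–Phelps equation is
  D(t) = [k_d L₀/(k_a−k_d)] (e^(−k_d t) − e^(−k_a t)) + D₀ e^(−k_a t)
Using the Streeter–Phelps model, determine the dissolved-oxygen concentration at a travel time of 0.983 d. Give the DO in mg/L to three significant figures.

k_d L₀/(k_a−k_d) = 0.298×35.4/(1.93−0.298) = 10.55/1.632 = 6.464 mg/L.
e^(−k_d t) = e^(−0.298×0.9830) = 0.7461; e^(−k_a t) = e^(−1.93×0.9830) = 0.1500.
D = 6.464 × (0.7461 − 0.1500) + 4.06 × 0.1500 = 3.853 + 0.6090 = 4.462 mg/L.
DO = C_s − D = 10.6 − 4.462 = 6.138 mg/L.

DO ≈ 6.14 mg/L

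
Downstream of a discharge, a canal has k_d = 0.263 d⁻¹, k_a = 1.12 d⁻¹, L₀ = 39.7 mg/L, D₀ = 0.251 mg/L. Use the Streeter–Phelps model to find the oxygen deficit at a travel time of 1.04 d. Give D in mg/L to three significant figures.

D ≈ 5.55 mg/L

k_d L₀/(k_a−k_d) = 0.263×39.7/(1.12−0.263) = 10.44/0.8570 = 12.18 mg/L.
e^(−k_d t) = e^(−0.263×1.040) = 0.7607; e^(−k_a t) = e^(−1.12×1.040) = 0.3120.
D = 12.18 × (0.7607 − 0.3120) + 0.251 × 0.3120 = 5.467 + 0.07831 = 5.545 mg/L.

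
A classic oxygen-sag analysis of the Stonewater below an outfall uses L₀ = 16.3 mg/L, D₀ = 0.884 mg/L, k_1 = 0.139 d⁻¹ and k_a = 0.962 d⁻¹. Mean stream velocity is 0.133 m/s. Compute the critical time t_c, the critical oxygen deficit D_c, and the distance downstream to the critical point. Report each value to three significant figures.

At the critical point dD/dt = 0, so k_1 L₀ e^(−k_1 t) = k_a D. Substituting D(t) from the Streeter–Phelps equation and solving for t gives
t_c = ln[(k_a/k_1)(1 − D₀(k_a−k_1)/(k_1 L₀))] / (k_a−k_1).
Here k_a−k_1 = 0.8230 d⁻¹ and 1 − D₀(k_a−k_1)/(k_1 L₀) = 1 − 0.884×0.8230/(0.139×16.3) = 0.6789, so
t_c = ln(6.921 × 0.6789) / 0.8230 = 1.547 / 0.8230 = 1.880 d.
L(t_c) = L₀ e^(−k_1 t_c) = 16.3 × 0.7700 = 12.55 mg/L, and at the critical point k_a D_c = k_1 L, so D_c = (0.139/0.962) × 12.55 = 1.814 mg/L.
x_c = v t_c = 0.133 m/s × 1.880 d × 86400 s/d = 21600 m ≈ 21.6 km.

t_c ≈ 1.88 d; D_c ≈ 1.81 mg/L; x_c ≈ 21.6 km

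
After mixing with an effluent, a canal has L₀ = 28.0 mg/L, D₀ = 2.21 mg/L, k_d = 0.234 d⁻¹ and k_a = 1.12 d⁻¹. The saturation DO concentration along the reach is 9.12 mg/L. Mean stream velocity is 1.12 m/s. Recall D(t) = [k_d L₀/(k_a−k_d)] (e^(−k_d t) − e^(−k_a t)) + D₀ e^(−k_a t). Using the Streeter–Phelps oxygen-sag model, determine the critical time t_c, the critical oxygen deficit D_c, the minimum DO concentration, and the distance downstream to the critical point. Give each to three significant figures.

At the critical point dD/dt = 0, so k_d L₀ e^(−k_d t) = k_a D. Substituting D(t) from the Streeter–Phelps equation and solving for t gives
t_c = ln[(k_a/k_d)(1 − D₀(k_a−k_d)/(k_d L₀))] / (k_a−k_d).
Here k_a−k_d = 0.8860 d⁻¹ and 1 − D₀(k_a−k_d)/(k_d L₀) = 1 − 2.21×0.8860/(0.234×28.0) = 0.7012, so
t_c = ln(4.786 × 0.7012) / 0.8860 = 1.211 / 0.8860 = 1.367 d.
D_c = (k_d/k_a) L₀ e^(−k_d t_c) = (0.234/1.12) × 28.0 × e^(−0.234×1.367) = 0.2089 × 28.0 × 0.7263 = 4.249 mg/L.
Minimum DO = C_s − D_c = 9.12 − 4.249 = 4.871 mg/L.
x_c = v t_c = 1.12 m/s × 1.367 d × 86400 s/d = 132200 m ≈ 132 km.

t_c ≈ 1.37 d; D_c ≈ 4.25 mg/L; min DO ≈ 4.87 mg/L; x_c ≈ 132 km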